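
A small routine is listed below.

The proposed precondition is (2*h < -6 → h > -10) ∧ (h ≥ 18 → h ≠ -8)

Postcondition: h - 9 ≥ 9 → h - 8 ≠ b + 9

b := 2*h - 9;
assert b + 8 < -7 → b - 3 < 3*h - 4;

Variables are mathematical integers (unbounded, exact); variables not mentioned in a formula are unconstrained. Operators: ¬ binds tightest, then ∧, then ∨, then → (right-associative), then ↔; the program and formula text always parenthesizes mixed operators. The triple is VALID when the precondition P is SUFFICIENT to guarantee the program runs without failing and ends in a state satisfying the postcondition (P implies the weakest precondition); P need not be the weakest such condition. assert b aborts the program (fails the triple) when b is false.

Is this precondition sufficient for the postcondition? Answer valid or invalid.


Working backward. After the program, the postcondition h - 9 ≥ 9 → h - 8 ≠ b + 9 must hold; in canonical form it is h ≥ 18 → h ≠ b + 17.
Before assert b + 8 < -7 → b - 3 < 3*h - 4: (b < -15 → b < 3*h - 1) ∧ (h ≥ 18 → h ≠ b + 17)
Before b := 2*h - 9: (2*h < -6 → h > -8) ∧ (h ≥ 18 → h ≠ -8)
The weakest precondition is (2*h < -6 → h > -8) ∧ (h ≥ 18 → h ≠ -8).
Check whether (2*h < -6 → h > -10) ∧ (h ≥ 18 → h ≠ -8) implies it.
Countermodel: at the initial state h = -9, the precondition holds but the weakest precondition fails.
Answer: invalid


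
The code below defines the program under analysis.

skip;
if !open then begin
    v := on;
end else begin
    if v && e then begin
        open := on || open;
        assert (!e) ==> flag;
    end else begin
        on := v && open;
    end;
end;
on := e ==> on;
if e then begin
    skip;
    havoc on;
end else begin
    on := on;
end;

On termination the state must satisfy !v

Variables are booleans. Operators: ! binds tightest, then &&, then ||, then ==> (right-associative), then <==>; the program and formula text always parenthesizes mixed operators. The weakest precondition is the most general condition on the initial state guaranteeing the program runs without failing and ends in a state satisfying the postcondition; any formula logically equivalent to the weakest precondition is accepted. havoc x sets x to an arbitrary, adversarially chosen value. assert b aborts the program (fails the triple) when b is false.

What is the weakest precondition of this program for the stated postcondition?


Working backward. After the program, !v must hold.
Then branch requires !v; else branch requires !v.
Before the if: (e ==> (!v)) && ((!e) ==> (!v))
Before on := e ==> on: (e ==> (!v)) && ((!e) ==> (!v))
Then branch requires (e ==> (!on)) && ((!e) ==> (!on)); else branch requires ((v && e) ==> (((!e) ==> flag) && (e ==> (!v)) && ((!e) ==> (!v)))) && ((!(v && e)) ==> ((e ==> (!v)) && ((!e) ==> (!v)))).
Before the if: ((!open) ==> ((e ==> (!on)) && ((!e) ==> (!on)))) && (open ==> (((v && e) ==> (((!e) ==> flag) && (e ==> (!v)) && ((!e) ==> (!v)))) && ((!(v && e)) ==> ((e ==> (!v)) && ((!e) ==> (!v))))))
Before skip: ((!open) ==> ((e ==> (!on)) && ((!e) ==> (!on)))) && (open ==> (((v && e) ==> (((!e) ==> flag) && (e ==> (!v)) && ((!e) ==> (!v)))) && ((!(v && e)) ==> ((e ==> (!v)) && ((!e) ==> (!v))))))
Answer: WP = ((!open) ==> ((e ==> (!on)) && ((!e) ==> (!on)))) && (open ==> (((v && e) ==> (((!e) ==> flag) && (e ==> (!v)) && ((!e) ==> (!v)))) && ((!(v && e)) ==> ((e ==> (!v)) && ((!e) ==> (!v))))))


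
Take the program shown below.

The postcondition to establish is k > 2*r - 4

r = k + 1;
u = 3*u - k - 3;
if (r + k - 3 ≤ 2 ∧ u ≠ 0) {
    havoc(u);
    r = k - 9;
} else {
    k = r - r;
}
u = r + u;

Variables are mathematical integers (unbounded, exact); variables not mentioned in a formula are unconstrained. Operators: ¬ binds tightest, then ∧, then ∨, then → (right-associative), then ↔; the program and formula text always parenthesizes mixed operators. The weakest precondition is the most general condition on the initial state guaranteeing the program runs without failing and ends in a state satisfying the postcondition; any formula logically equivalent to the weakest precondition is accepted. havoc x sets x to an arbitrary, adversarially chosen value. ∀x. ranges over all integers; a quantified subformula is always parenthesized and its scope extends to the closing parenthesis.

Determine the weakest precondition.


Working backward. After the program, k > 2*r - 4 must hold.
Before u := r + u: k > 2*r - 4
Then branch requires k < 22; else branch requires 2*r < 4.
Before the if: ((k + r ≤ 5 ∧ u ≠ 0) → k < 22) ∧ ((¬(k + r ≤ 5 ∧ u ≠ 0)) → 2*r < 4)
Before u := 3*u - k - 3: ((k + r ≤ 5 ∧ 3*u ≠ k + 3) → k < 22) ∧ ((¬(k + r ≤ 5 ∧ 3*u ≠ k + 3)) → 2*r < 4)
Before r := k + 1: ((2*k ≤ 4 ∧ 3*u ≠ k + 3) → k < 22) ∧ ((¬(2*k ≤ 4 ∧ 3*u ≠ k + 3)) → 2*k < 2)
Answer: WP = ((2*k ≤ 4 ∧ 3*u ≠ k + 3) → k < 22) ∧ ((¬(2*k ≤ 4 ∧ 3*u ≠ k + 3)) → 2*k < 2)


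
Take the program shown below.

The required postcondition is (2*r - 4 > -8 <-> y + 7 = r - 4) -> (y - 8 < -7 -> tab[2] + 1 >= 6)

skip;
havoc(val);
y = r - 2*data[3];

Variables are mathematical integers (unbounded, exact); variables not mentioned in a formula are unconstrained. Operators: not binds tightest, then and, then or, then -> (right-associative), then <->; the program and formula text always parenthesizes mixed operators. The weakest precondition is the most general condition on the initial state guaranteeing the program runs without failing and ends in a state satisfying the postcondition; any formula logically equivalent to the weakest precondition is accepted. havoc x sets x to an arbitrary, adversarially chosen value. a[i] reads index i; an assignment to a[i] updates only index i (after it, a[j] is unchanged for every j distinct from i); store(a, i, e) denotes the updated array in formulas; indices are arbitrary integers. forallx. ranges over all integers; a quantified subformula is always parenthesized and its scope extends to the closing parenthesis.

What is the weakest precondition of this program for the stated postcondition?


Working backward. After the program, the postcondition (2*r - 4 > -8 <-> y + 7 = r - 4) -> (y - 8 < -7 -> tab[2] + 1 >= 6) must hold; in canonical form it is (2*r > -4 <-> y = r - 11) -> (y < 1 -> tab[2] >= 5).
Before y := r - 2*data[3]: (2*r > -4 <-> 2*data[3] = 11) -> (r < 2*data[3] + 1 -> tab[2] >= 5)
Before havoc val: (2*r > -4 <-> 2*data[3] = 11) -> (r < 2*data[3] + 1 -> tab[2] >= 5)
Before skip: (2*r > -4 <-> 2*data[3] = 11) -> (r < 2*data[3] + 1 -> tab[2] >= 5)
Answer: WP = (2*r > -4 <-> 2*data[3] = 11) -> (r < 2*data[3] + 1 -> tab[2] >= 5)


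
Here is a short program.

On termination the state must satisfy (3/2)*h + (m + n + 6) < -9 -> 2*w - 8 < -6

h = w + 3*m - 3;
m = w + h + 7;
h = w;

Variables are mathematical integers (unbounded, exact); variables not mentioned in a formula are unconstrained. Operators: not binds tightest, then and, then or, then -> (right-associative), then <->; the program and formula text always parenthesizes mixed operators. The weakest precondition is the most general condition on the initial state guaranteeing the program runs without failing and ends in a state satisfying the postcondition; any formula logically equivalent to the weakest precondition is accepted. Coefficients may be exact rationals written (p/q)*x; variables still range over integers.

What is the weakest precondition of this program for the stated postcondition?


Working backward. After the program, the postcondition (3/2)*h + (m + n + 6) < -9 -> 2*w - 8 < -6 must hold; in canonical form it is (3/2)*h + m + n < -15 -> 2*w < 2.
Before h := w: m + n + (3/2)*w < -15 -> 2*w < 2
Before m := w + h + 7: h + n + (5/2)*w < -22 -> 2*w < 2
Before h := w + 3*m - 3: 3*m + n + (7/2)*w < -19 -> 2*w < 2
Answer: WP = 3*m + n + (7/2)*w < -19 -> 2*w < 2


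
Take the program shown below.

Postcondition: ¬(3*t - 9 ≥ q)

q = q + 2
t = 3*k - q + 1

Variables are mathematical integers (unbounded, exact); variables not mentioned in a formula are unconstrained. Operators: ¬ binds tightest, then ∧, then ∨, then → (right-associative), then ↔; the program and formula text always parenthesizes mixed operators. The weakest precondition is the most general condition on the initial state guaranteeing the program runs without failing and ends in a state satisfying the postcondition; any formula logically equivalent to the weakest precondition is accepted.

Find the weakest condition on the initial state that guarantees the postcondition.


Working backward. After the program, the postcondition ¬(3*t - 9 ≥ q) must hold; in canonical form it is ¬(3*t ≥ q + 9).
Before t := 3*k - q + 1: ¬(9*k ≥ 4*q + 6)
Before q := q + 2: ¬(9*k ≥ 4*q + 14)
Answer: WP = ¬(9*k ≥ 4*q + 14)


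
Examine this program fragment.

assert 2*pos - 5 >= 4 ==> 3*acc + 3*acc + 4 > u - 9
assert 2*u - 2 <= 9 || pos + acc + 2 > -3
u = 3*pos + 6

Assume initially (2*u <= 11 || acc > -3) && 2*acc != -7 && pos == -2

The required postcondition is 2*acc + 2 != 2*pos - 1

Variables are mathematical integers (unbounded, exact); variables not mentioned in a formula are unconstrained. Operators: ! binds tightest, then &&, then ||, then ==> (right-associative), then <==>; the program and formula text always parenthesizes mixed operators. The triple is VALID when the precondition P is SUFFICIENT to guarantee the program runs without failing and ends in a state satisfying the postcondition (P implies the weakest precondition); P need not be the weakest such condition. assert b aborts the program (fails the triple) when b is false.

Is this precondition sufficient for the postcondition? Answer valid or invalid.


Working backward. After the program, the postcondition 2*acc + 2 != 2*pos - 1 must hold; in canonical form it is 2*acc != 2*pos - 3.
Before u := 3*pos + 6: 2*acc != 2*pos - 3
Before assert 2*u - 2 <= 9 || pos + acc + 2 > -3: (2*u <= 11 || acc + pos > -5) && 2*acc != 2*pos - 3
Before assert 2*pos - 5 >= 4 ==> 3*acc + 3*acc + 4 > u - 9: (2*pos >= 9 ==> 6*acc > u - 13) && (2*u <= 11 || acc + pos > -5) && 2*acc != 2*pos - 3
The weakest precondition is (2*pos >= 9 ==> 6*acc > u - 13) && (2*u <= 11 || acc + pos > -5) && 2*acc != 2*pos - 3.
Check whether (2*u <= 11 || acc > -3) && 2*acc != -7 && pos == -2 implies it.
Every state satisfying the precondition satisfies the weakest precondition: the implication holds.
Answer: valid


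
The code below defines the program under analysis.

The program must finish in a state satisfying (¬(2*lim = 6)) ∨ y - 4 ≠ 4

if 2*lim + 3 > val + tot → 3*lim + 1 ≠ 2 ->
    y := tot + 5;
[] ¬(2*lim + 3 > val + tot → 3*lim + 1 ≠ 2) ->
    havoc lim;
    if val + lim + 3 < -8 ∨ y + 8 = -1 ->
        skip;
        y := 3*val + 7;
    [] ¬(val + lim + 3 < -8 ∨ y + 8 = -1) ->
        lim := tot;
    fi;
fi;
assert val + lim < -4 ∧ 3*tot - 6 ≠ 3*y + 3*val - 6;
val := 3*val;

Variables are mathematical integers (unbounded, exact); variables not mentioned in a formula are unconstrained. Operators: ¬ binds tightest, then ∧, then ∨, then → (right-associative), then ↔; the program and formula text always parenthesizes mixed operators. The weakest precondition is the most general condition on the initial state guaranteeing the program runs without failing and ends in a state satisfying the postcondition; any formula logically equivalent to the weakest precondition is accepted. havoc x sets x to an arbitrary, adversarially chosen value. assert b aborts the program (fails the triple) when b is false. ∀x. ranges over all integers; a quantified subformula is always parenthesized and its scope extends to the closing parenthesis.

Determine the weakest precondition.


Working backward. After the program, the postcondition (¬(2*lim = 6)) ∨ y - 4 ≠ 4 must hold; in canonical form it is (¬(2*lim = 6)) ∨ y ≠ 8.
Before val := 3*val: (¬(2*lim = 6)) ∨ y ≠ 8
Before assert val + lim < -4 ∧ 3*tot - 6 ≠ 3*y + 3*val - 6: lim + val < -4 ∧ 3*tot ≠ 3*val + 3*y ∧ ((¬(2*lim = 6)) ∨ y ≠ 8)
Then branch requires lim + val < -4 ∧ 3*val ≠ -15 ∧ ((¬(2*lim = 6)) ∨ tot ≠ 3); else branch requires ∀lim_1. (((lim_1 + val < -11 ∨ y = -9) → (lim_1 + val < -4 ∧ 3*tot ≠ 12*val + 21 ∧ ((¬(2*lim_1 = 6)) ∨ 3*val ≠ 1))) ∧ ((¬(lim_1 + val < -11 ∨ y = -9)) → (tot + val < -4 ∧ 3*tot ≠ 3*val + 3*y ∧ ((¬(2*tot = 6)) ∨ y ≠ 8)))).
Before the if: ((2*lim > tot + val - 3 → 3*lim ≠ 1) → (lim + val < -4 ∧ 3*val ≠ -15 ∧ ((¬(2*lim = 6)) ∨ tot ≠ 3))) ∧ ((¬(2*lim > tot + val - 3 → 3*lim ≠ 1)) → (∀lim_1. (((lim_1 + val < -11 ∨ y = -9) → (lim_1 + val < -4 ∧ 3*tot ≠ 12*val + 21 ∧ ((¬(2*lim_1 = 6)) ∨ 3*val ≠ 1))) ∧ ((¬(lim_1 + val < -11 ∨ y = -9)) → (tot + val < -4 ∧ 3*tot ≠ 3*val + 3*y ∧ ((¬(2*tot = 6)) ∨ y ≠ 8))))))
Answer: WP = ((2*lim > tot + val - 3 → 3*lim ≠ 1) → (lim + val < -4 ∧ 3*val ≠ -15 ∧ ((¬(2*lim = 6)) ∨ tot ≠ 3))) ∧ ((¬(2*lim > tot + val - 3 → 3*lim ≠ 1)) → (∀lim_1. (((lim_1 + val < -11 ∨ y = -9) → (lim_1 + val < -4 ∧ 3*tot ≠ 12*val + 21 ∧ ((¬(2*lim_1 = 6)) ∨ 3*val ≠ 1))) ∧ ((¬(lim_1 + val < -11 ∨ y = -9)) → (tot + val < -4 ∧ 3*tot ≠ 3*val + 3*y ∧ ((¬(2*tot = 6)) ∨ y ≠ 8))))))


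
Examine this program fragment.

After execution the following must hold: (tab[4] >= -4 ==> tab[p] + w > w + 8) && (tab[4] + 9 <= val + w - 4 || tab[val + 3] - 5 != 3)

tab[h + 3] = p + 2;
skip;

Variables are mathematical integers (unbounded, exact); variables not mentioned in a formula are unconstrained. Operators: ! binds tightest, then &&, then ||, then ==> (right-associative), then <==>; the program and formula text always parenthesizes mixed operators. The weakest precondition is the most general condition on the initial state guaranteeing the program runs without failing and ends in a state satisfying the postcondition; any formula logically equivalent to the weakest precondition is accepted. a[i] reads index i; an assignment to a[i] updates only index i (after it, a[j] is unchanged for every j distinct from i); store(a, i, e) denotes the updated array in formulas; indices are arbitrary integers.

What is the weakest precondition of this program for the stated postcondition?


Working backward. After the program, the postcondition (tab[4] >= -4 ==> tab[p] + w > w + 8) && (tab[4] + 9 <= val + w - 4 || tab[val + 3] - 5 != 3) must hold; in canonical form it is (tab[4] >= -4 ==> tab[p] > 8) && (tab[4] <= val + w - 13 || tab[val + 3] != 8).
Before skip: (tab[4] >= -4 ==> tab[p] > 8) && (tab[4] <= val + w - 13 || tab[val + 3] != 8)
Before tab[h + 3] := p + 2: (store(tab, h + 3, p + 2)[4] >= -4 ==> store(tab, h + 3, p + 2)[p] > 8) && (store(tab, h + 3, p + 2)[4] <= val + w - 13 || store(tab, h + 3, p + 2)[val + 3] != 8)
Answer: WP = (store(tab, h + 3, p + 2)[4] >= -4 ==> store(tab, h + 3, p + 2)[p] > 8) && (store(tab, h + 3, p + 2)[4] <= val + w - 13 || store(tab, h + 3, p + 2)[val + 3] != 8)


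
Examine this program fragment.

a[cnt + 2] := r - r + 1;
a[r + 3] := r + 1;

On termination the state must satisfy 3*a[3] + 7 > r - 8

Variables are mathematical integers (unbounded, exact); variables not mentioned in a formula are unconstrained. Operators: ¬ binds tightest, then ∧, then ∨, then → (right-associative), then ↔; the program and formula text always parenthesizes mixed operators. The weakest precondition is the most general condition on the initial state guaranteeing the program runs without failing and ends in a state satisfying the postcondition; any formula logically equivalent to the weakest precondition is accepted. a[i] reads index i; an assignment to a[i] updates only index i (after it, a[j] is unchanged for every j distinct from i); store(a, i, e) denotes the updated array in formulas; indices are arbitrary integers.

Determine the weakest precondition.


Working backward. After the program, the postcondition 3*a[3] + 7 > r - 8 must hold; in canonical form it is 3*a[3] > r - 15.
Before a[r + 3] := r + 1: 3*store(a, r + 3, r + 1)[3] > r - 15
Before a[cnt + 2] := r - r + 1: 3*store(store(a, cnt + 2, 1), r + 3, r + 1)[3] > r - 15
Answer: WP = 3*store(store(a, cnt + 2, 1), r + 3, r + 1)[3] > r - 15


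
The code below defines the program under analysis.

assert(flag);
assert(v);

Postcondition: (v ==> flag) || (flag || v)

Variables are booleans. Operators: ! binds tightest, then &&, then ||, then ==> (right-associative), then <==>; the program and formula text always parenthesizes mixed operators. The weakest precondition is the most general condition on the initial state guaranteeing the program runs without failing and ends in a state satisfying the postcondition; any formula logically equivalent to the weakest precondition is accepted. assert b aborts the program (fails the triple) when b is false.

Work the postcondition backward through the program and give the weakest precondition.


Working backward. After the program, the postcondition (v ==> flag) || (flag || v) must hold; in canonical form it is (v ==> flag) || flag || v.
Before assert v: v && ((v ==> flag) || flag || v)
Before assert flag: flag && v && ((v ==> flag) || flag || v)
Answer: WP = flag && v && ((v ==> flag) || flag || v)


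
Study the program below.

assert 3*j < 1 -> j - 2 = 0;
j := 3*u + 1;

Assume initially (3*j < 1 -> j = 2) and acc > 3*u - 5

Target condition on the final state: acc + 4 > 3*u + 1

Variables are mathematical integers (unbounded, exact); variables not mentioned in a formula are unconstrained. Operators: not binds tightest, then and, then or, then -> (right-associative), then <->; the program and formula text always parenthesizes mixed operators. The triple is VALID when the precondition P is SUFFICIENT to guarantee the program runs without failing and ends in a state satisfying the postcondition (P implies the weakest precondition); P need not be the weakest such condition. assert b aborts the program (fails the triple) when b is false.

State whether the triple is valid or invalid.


Working backward. After the program, the postcondition acc + 4 > 3*u + 1 must hold; in canonical form it is acc > 3*u - 3.
Before j := 3*u + 1: acc > 3*u - 3
Before assert 3*j < 1 -> j - 2 = 0: (3*j < 1 -> j = 2) and acc > 3*u - 3
The weakest precondition is (3*j < 1 -> j = 2) and acc > 3*u - 3.
Check whether (3*j < 1 -> j = 2) and acc > 3*u - 5 implies it.
Countermodel: at the initial state acc = -3, j = 1, u = 0, the precondition holds but the weakest precondition fails.
Answer: invalid


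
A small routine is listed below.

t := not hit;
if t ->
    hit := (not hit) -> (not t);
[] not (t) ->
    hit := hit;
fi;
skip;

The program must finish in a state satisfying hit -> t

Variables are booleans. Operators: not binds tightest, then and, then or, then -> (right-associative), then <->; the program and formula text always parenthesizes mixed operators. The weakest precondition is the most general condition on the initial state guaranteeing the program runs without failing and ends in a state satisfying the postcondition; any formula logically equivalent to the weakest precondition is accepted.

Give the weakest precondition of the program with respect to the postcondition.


Working backward. After the program, hit -> t must hold.
Before skip: hit -> t
Then branch requires ((not hit) -> (not t)) -> t; else branch requires hit -> t.
Before the if: (t -> (((not hit) -> (not t)) -> t)) and ((not t) -> (hit -> t))
Before t := not hit: ((not hit) -> (((not hit) -> hit) -> (not hit))) and (hit -> (hit -> (not hit)))
Answer: WP = ((not hit) -> (((not hit) -> hit) -> (not hit))) and (hit -> (hit -> (not hit)))


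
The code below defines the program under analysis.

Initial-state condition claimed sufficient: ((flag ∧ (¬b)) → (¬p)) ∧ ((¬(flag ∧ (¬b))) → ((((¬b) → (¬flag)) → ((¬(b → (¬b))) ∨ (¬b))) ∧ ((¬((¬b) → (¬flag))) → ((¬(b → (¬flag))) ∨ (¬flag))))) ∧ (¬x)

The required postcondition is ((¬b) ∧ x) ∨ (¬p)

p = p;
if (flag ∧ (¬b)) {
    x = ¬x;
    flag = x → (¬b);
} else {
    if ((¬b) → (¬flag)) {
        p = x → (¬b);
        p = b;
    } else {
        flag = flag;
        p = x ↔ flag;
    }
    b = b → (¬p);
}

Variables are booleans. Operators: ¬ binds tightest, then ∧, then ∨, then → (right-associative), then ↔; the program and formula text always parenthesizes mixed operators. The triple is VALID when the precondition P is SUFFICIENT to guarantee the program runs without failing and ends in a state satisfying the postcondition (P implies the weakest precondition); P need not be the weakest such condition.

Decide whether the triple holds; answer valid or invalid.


Working backward. After the program, ((¬b) ∧ x) ∨ (¬p) must hold.
Then branch requires ((¬b) ∧ (¬x)) ∨ (¬p); else branch requires (((¬b) → (¬flag)) → (((¬(b → (¬b))) ∧ x) ∨ (¬b))) ∧ ((¬((¬b) → (¬flag))) → (((¬(b → (¬(x ↔ flag)))) ∧ x) ∨ (¬(x ↔ flag)))).
Before the if: ((flag ∧ (¬b)) → (((¬b) ∧ (¬x)) ∨ (¬p))) ∧ ((¬(flag ∧ (¬b))) → ((((¬b) → (¬flag)) → (((¬(b → (¬b))) ∧ x) ∨ (¬b))) ∧ ((¬((¬b) → (¬flag))) → (((¬(b → (¬(x ↔ flag)))) ∧ x) ∨ (¬(x ↔ flag))))))
Before p := p: ((flag ∧ (¬b)) → (((¬b) ∧ (¬x)) ∨ (¬p))) ∧ ((¬(flag ∧ (¬b))) → ((((¬b) → (¬flag)) → (((¬(b → (¬b))) ∧ x) ∨ (¬b))) ∧ ((¬((¬b) → (¬flag))) → (((¬(b → (¬(x ↔ flag)))) ∧ x) ∨ (¬(x ↔ flag))))))
The weakest precondition is ((flag ∧ (¬b)) → (((¬b) ∧ (¬x)) ∨ (¬p))) ∧ ((¬(flag ∧ (¬b))) → ((((¬b) → (¬flag)) → (((¬(b → (¬b))) ∧ x) ∨ (¬b))) ∧ ((¬((¬b) → (¬flag))) → (((¬(b → (¬(x ↔ flag)))) ∧ x) ∨ (¬(x ↔ flag)))))).
Check whether ((flag ∧ (¬b)) → (¬p)) ∧ ((¬(flag ∧ (¬b))) → ((((¬b) → (¬flag)) → ((¬(b → (¬b))) ∨ (¬b))) ∧ ((¬((¬b) → (¬flag))) → ((¬(b → (¬flag))) ∨ (¬flag))))) ∧ (¬x) implies it.
Countermodel: at the initial state b = true, flag = false, p = false, x = false, the precondition holds but the weakest precondition fails.
Answer: invalid


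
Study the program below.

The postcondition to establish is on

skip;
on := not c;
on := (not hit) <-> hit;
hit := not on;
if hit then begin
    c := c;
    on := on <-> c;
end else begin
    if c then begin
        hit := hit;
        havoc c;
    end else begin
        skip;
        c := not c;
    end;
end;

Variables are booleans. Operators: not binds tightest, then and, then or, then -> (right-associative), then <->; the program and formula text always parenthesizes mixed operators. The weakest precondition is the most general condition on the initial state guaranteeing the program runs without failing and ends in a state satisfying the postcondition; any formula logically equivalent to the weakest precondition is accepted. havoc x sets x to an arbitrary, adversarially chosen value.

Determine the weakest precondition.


Working backward. After the program, on must hold.
Then branch requires on <-> c; else branch requires (c -> on) and ((not c) -> on).
Before the if: (hit -> (on <-> c)) and ((not hit) -> ((c -> on) and ((not c) -> on)))
Before hit := not on: ((not on) -> (on <-> c)) and (on -> ((c -> on) and ((not c) -> on)))
Before on := (not hit) <-> hit: ((not ((not hit) <-> hit)) -> (((not hit) <-> hit) <-> c)) and (((not hit) <-> hit) -> ((c -> ((not hit) <-> hit)) and ((not c) -> ((not hit) <-> hit))))
Before on := not c: ((not ((not hit) <-> hit)) -> (((not hit) <-> hit) <-> c)) and (((not hit) <-> hit) -> ((c -> ((not hit) <-> hit)) and ((not c) -> ((not hit) <-> hit))))
Before skip: ((not ((not hit) <-> hit)) -> (((not hit) <-> hit) <-> c)) and (((not hit) <-> hit) -> ((c -> ((not hit) <-> hit)) and ((not c) -> ((not hit) <-> hit))))
Answer: WP = ((not ((not hit) <-> hit)) -> (((not hit) <-> hit) <-> c)) and (((not hit) <-> hit) -> ((c -> ((not hit) <-> hit)) and ((not c) -> ((not hit) <-> hit))))


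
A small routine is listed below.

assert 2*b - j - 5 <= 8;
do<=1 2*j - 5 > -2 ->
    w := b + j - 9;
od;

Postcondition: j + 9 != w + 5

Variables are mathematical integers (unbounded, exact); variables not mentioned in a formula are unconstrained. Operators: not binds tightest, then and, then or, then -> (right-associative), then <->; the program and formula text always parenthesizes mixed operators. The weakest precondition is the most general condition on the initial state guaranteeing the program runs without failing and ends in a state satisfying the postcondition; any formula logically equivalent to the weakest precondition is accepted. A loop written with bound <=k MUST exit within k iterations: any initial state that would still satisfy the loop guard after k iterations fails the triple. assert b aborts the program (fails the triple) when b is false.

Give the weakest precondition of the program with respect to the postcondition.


Working backward. After the program, the postcondition j + 9 != w + 5 must hold; in canonical form it is j != w - 4.
Before the loop (bound <=1), unroll the exhaustion recursion (WP_0 = exit-now case; WP_j = one more guarded iteration, up to j = 1):
  WP_0: (not (2*j > 3)) and j != w - 4
  WP_1: (2*j > 3 -> ((not (2*j > 3)) and b != 13)) and ((not (2*j > 3)) -> j != w - 4)
So before the loop: (2*j > 3 -> ((not (2*j > 3)) and b != 13)) and ((not (2*j > 3)) -> j != w - 4)
Before assert 2*b - j - 5 <= 8: 2*b <= j + 13 and (2*j > 3 -> ((not (2*j > 3)) and b != 13)) and ((not (2*j > 3)) -> j != w - 4)
Answer: WP = 2*b <= j + 13 and (2*j > 3 -> ((not (2*j > 3)) and b != 13)) and ((not (2*j > 3)) -> j != w - 4)


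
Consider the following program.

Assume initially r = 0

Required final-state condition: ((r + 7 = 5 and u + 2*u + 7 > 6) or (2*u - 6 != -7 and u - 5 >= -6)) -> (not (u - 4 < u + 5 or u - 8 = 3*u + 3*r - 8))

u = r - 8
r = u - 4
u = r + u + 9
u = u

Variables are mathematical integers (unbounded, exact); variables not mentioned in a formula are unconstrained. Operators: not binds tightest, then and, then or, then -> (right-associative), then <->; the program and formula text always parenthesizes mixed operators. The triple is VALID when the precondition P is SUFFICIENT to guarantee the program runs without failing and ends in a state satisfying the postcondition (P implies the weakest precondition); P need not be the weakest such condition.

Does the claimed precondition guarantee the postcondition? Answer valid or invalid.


Working backward. After the program, the postcondition ((r + 7 = 5 and u + 2*u + 7 > 6) or (2*u - 6 != -7 and u - 5 >= -6)) -> (not (u - 4 < u + 5 or u - 8 = 3*u + 3*r - 8)) must hold; in canonical form it is not ((r = -2 and 3*u > -1) or (2*u != -1 and u >= -1)).
Before u := u: not ((r = -2 and 3*u > -1) or (2*u != -1 and u >= -1))
Before u := r + u + 9: not ((r = -2 and 3*r + 3*u > -28) or (2*r + 2*u != -19 and r + u >= -10))
Before r := u - 4: not ((u = 2 and 6*u > -16) or (4*u != -11 and 2*u >= -6))
Before u := r - 8: not ((r = 10 and 6*r > 32) or (4*r != 21 and 2*r >= 10))
The weakest precondition is not ((r = 10 and 6*r > 32) or (4*r != 21 and 2*r >= 10)).
Check whether r = 0 implies it.
Every state satisfying the precondition satisfies the weakest precondition: the implication holds.
Answer: valid


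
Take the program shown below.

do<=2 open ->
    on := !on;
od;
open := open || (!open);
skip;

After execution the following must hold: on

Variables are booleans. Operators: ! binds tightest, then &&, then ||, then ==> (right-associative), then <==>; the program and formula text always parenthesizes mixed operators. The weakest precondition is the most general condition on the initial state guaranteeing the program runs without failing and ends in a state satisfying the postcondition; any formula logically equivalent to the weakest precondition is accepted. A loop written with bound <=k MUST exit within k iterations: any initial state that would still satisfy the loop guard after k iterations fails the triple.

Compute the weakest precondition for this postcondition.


Working backward. After the program, on must hold.
Before skip: on
Before open := open || (!open): on
Before the loop (bound <=2), unroll the exhaustion recursion (WP_0 = exit-now case; WP_j = one more guarded iteration, up to j = 2):
  WP_0: (!open) && on
  WP_1: (open ==> ((!open) && (!on))) && ((!open) ==> on)
  WP_2: (open ==> ((open ==> ((!open) && on)) && ((!open) ==> (!on)))) && ((!open) ==> on)
So before the loop: (open ==> ((open ==> ((!open) && on)) && ((!open) ==> (!on)))) && ((!open) ==> on)
Answer: WP = (open ==> ((open ==> ((!open) && on)) && ((!open) ==> (!on)))) && ((!open) ==> on)


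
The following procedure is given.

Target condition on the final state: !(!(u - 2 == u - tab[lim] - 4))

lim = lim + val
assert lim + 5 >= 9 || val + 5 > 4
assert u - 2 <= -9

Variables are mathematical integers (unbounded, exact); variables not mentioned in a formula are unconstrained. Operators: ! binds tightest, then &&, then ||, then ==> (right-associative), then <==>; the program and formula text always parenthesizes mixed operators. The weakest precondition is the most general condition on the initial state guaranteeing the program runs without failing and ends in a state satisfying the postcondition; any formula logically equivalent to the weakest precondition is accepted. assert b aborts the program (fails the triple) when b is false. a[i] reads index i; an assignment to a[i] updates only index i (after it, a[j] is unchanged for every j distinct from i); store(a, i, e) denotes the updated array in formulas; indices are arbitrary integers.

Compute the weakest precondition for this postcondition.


Working backward. After the program, the postcondition !(!(u - 2 == u - tab[lim] - 4)) must hold; in canonical form it is tab[lim] == -2.
Before assert u - 2 <= -9: u <= -7 && tab[lim] == -2
Before assert lim + 5 >= 9 || val + 5 > 4: (lim >= 4 || val > -1) && u <= -7 && tab[lim] == -2
Before lim := lim + val: (lim + val >= 4 || val > -1) && u <= -7 && tab[lim + val] == -2
Answer: WP = (lim + val >= 4 || val > -1) && u <= -7 && tab[lim + val] == -2


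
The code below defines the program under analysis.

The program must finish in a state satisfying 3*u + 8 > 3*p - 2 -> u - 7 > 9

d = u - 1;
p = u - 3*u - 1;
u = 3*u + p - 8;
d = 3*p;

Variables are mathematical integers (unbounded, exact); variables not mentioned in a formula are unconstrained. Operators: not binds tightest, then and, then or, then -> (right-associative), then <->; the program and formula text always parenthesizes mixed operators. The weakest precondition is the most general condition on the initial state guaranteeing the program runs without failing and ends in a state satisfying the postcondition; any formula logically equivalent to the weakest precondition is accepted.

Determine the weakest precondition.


Working backward. After the program, the postcondition 3*u + 8 > 3*p - 2 -> u - 7 > 9 must hold; in canonical form it is 3*u > 3*p - 10 -> u > 16.
Before d := 3*p: 3*u > 3*p - 10 -> u > 16
Before u := 3*u + p - 8: 9*u > 14 -> p + 3*u > 24
Before p := u - 3*u - 1: 9*u > 14 -> u > 25
Before d := u - 1: 9*u > 14 -> u > 25
Answer: WP = 9*u > 14 -> u > 25


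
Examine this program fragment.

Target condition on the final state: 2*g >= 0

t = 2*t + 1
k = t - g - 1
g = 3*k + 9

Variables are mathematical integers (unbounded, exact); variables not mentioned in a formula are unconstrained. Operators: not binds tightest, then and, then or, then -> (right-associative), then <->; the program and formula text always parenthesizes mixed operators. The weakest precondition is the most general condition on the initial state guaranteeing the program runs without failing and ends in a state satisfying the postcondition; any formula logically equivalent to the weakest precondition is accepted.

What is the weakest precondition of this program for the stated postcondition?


Working backward. After the program, 2*g >= 0 must hold.
Before g := 3*k + 9: 6*k >= -18
Before k := t - g - 1: 6*t >= 6*g - 12
Before t := 2*t + 1: 12*t >= 6*g - 18
Answer: WP = 12*t >= 6*g - 18


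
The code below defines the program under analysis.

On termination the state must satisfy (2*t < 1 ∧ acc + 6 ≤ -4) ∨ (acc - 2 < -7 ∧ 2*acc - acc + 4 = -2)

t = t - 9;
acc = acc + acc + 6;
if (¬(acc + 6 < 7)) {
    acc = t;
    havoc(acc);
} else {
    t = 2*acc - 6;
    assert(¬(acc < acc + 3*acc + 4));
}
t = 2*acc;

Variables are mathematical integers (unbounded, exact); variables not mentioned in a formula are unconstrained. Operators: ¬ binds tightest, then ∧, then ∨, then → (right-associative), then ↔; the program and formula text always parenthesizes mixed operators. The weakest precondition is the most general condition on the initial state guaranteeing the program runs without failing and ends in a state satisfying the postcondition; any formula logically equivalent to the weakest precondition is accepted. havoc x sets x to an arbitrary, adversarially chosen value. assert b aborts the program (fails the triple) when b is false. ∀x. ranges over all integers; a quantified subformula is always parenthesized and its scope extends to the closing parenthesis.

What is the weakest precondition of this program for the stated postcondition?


Working backward. After the program, the postcondition (2*t < 1 ∧ acc + 6 ≤ -4) ∨ (acc - 2 < -7 ∧ 2*acc - acc + 4 = -2) must hold; in canonical form it is (2*t < 1 ∧ acc ≤ -10) ∨ (acc < -5 ∧ acc = -6).
Before t := 2*acc: (4*acc < 1 ∧ acc ≤ -10) ∨ (acc < -5 ∧ acc = -6)
Then branch requires ∀acc_1. ((4*acc_1 < 1 ∧ acc_1 ≤ -10) ∨ (acc_1 < -5 ∧ acc_1 = -6)); else branch requires (¬(3*acc > -4)) ∧ ((4*acc < 1 ∧ acc ≤ -10) ∨ (acc < -5 ∧ acc = -6)).
Before the if: ((¬(acc < 1)) → (∀acc_1. ((4*acc_1 < 1 ∧ acc_1 ≤ -10) ∨ (acc_1 < -5 ∧ acc_1 = -6)))) ∧ (acc < 1 → ((¬(3*acc > -4)) ∧ ((4*acc < 1 ∧ acc ≤ -10) ∨ (acc < -5 ∧ acc = -6))))
Before acc := acc + acc + 6: ((¬(2*acc < -5)) → (∀acc_1. ((4*acc_1 < 1 ∧ acc_1 ≤ -10) ∨ (acc_1 < -5 ∧ acc_1 = -6)))) ∧ (2*acc < -5 → ((¬(6*acc > -22)) ∧ ((8*acc < -23 ∧ 2*acc ≤ -16) ∨ (2*acc < -11 ∧ 2*acc = -12))))
Before t := t - 9: ((¬(2*acc < -5)) → (∀acc_1. ((4*acc_1 < 1 ∧ acc_1 ≤ -10) ∨ (acc_1 < -5 ∧ acc_1 = -6)))) ∧ (2*acc < -5 → ((¬(6*acc > -22)) ∧ ((8*acc < -23 ∧ 2*acc ≤ -16) ∨ (2*acc < -11 ∧ 2*acc = -12))))
Answer: WP = ((¬(2*acc < -5)) → (∀acc_1. ((4*acc_1 < 1 ∧ acc_1 ≤ -10) ∨ (acc_1 < -5 ∧ acc_1 = -6)))) ∧ (2*acc < -5 → ((¬(6*acc > -22)) ∧ ((8*acc < -23 ∧ 2*acc ≤ -16) ∨ (2*acc < -11 ∧ 2*acc = -12))))


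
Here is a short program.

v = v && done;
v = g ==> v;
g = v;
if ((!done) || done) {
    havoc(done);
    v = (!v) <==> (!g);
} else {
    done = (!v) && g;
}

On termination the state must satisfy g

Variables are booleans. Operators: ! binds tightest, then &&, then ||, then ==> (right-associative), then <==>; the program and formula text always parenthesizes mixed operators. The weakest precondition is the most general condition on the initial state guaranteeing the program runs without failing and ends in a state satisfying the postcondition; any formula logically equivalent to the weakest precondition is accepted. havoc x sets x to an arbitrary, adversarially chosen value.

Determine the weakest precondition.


Working backward. After the program, g must hold.
Then branch requires g; else branch requires g.
Before the if: g
Before g := v: v
Before v := g ==> v: g ==> v
Before v := v && done: g ==> (v && done)
Answer: WP = g ==> (v && done)


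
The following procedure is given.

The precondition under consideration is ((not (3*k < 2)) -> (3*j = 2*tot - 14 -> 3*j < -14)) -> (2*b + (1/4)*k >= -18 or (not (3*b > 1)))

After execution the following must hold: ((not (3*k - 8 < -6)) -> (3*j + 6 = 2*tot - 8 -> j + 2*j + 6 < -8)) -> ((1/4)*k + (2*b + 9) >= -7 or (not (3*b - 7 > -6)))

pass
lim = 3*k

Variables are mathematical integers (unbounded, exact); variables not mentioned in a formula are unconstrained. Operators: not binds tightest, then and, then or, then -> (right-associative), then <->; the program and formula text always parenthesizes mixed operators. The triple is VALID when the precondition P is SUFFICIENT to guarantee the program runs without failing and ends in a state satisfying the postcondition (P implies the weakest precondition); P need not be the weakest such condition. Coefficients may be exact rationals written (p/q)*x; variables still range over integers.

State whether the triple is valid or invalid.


Working backward. After the program, the postcondition ((not (3*k - 8 < -6)) -> (3*j + 6 = 2*tot - 8 -> j + 2*j + 6 < -8)) -> ((1/4)*k + (2*b + 9) >= -7 or (not (3*b - 7 > -6))) must hold; in canonical form it is ((not (3*k < 2)) -> (3*j = 2*tot - 14 -> 3*j < -14)) -> (2*b + (1/4)*k >= -16 or (not (3*b > 1))).
Before lim := 3*k: ((not (3*k < 2)) -> (3*j = 2*tot - 14 -> 3*j < -14)) -> (2*b + (1/4)*k >= -16 or (not (3*b > 1)))
Before skip: ((not (3*k < 2)) -> (3*j = 2*tot - 14 -> 3*j < -14)) -> (2*b + (1/4)*k >= -16 or (not (3*b > 1)))
The weakest precondition is ((not (3*k < 2)) -> (3*j = 2*tot - 14 -> 3*j < -14)) -> (2*b + (1/4)*k >= -16 or (not (3*b > 1))).
Check whether ((not (3*k < 2)) -> (3*j = 2*tot - 14 -> 3*j < -14)) -> (2*b + (1/4)*k >= -18 or (not (3*b > 1))) implies it.
Countermodel: at the initial state b = 1, j = -5, k = -73, tot = -1, the precondition holds but the weakest precondition fails.
Answer: invalid


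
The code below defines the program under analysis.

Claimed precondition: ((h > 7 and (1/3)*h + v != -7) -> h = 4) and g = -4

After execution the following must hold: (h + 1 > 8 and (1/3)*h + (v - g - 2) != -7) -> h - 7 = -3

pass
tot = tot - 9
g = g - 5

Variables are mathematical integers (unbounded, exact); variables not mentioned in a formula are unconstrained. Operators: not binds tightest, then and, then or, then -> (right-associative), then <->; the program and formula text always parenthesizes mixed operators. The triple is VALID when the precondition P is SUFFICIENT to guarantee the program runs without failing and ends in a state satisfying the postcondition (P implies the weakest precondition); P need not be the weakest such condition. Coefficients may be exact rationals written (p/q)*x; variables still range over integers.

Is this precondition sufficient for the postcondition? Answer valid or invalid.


Working backward. After the program, the postcondition (h + 1 > 8 and (1/3)*h + (v - g - 2) != -7) -> h - 7 = -3 must hold; in canonical form it is (h > 7 and (1/3)*h + v != g - 5) -> h = 4.
Before g := g - 5: (h > 7 and (1/3)*h + v != g - 10) -> h = 4
Before tot := tot - 9: (h > 7 and (1/3)*h + v != g - 10) -> h = 4
Before skip: (h > 7 and (1/3)*h + v != g - 10) -> h = 4
The weakest precondition is (h > 7 and (1/3)*h + v != g - 10) -> h = 4.
Check whether ((h > 7 and (1/3)*h + v != -7) -> h = 4) and g = -4 implies it.
Countermodel: at the initial state g = -4, h = 9, v = -10, the precondition holds but the weakest precondition fails.
Answer: invalid


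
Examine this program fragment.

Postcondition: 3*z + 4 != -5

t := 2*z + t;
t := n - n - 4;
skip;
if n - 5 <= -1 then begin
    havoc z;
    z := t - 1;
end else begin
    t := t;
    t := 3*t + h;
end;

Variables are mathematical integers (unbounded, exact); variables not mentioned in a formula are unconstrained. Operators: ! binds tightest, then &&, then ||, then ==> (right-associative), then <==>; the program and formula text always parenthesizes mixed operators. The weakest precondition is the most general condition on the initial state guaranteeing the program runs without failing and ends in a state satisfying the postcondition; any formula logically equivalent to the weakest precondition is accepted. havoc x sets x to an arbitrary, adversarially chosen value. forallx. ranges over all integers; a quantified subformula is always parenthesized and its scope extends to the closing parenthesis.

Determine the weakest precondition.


Working backward. After the program, the postcondition 3*z + 4 != -5 must hold; in canonical form it is 3*z != -9.
Then branch requires 3*t != -6; else branch requires 3*z != -9.
Before the if: (n <= 4 ==> 3*t != -6) && ((!(n <= 4)) ==> 3*z != -9)
Before skip: (n <= 4 ==> 3*t != -6) && ((!(n <= 4)) ==> 3*z != -9)
Before t := n - n - 4: (!(n <= 4)) ==> 3*z != -9
Before t := 2*z + t: (!(n <= 4)) ==> 3*z != -9
Answer: WP = (!(n <= 4)) ==> 3*z != -9
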